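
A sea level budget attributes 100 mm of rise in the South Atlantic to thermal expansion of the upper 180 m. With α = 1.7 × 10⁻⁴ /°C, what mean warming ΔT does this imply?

ΔT = Δh/(αH) = 0.1 / (1.7×10⁻⁴ × 180) ≈ 3.268 °C

about 3.27 °C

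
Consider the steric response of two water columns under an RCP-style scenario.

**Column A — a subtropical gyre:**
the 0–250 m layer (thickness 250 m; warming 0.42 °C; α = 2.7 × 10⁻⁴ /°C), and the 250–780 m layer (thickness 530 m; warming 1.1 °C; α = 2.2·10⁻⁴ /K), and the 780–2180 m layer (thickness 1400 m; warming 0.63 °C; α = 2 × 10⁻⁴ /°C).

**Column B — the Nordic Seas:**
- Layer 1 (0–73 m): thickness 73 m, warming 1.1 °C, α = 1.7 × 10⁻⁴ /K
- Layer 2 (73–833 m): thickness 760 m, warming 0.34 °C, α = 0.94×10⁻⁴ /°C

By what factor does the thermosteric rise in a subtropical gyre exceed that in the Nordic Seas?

A 0–250 m: 0.42 × 2.7×10⁻⁴ × 250 = 0.02835 m
A Layer 2: 530 × 2.2×10⁻⁴ × 1.1 = 0.12826 m
A Layer 3: 0.63 × 2×10⁻⁴ × 1400 = 0.17640 m
A total: 0.33301 m
B 1.1 × 1.7×10⁻⁴ × 73 = 0.013651 m
B 73–833 m: 0.94×10⁻⁴ × 760 × 0.34 = 0.0242896 m
B total: 0.0379406 m
Ratio: 0.33301 / 0.0379406 ≈ 8.777

≈ 8.78×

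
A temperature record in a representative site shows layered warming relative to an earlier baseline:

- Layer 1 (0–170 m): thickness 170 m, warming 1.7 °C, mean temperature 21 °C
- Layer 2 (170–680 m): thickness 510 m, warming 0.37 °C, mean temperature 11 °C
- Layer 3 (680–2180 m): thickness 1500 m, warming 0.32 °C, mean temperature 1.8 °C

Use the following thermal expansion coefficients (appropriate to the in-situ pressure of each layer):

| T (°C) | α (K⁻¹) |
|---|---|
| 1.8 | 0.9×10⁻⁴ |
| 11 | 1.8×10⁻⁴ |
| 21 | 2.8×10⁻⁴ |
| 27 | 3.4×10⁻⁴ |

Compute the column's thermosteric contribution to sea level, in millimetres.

160 mm of thermosteric rise

Layer 1 at 21 °C → α = 2.8×10⁻⁴ K⁻¹
Layer 2 at 11 °C → α = 1.8×10⁻⁴ K⁻¹
Layer 3 at 1.8 °C → α = 0.9×10⁻⁴ K⁻¹
Layer 1: 2.8×10⁻⁴ × 1.7 × 170 = 0.08092 m
1.8×10⁻⁴ × 0.37 × 510 = 0.033966 m
680–2180 m: 0.9×10⁻⁴ × 0.32 × 1500 = 0.04320 m
Δh = 0.08092 + 0.033966 + 0.04320 = 0.158086 m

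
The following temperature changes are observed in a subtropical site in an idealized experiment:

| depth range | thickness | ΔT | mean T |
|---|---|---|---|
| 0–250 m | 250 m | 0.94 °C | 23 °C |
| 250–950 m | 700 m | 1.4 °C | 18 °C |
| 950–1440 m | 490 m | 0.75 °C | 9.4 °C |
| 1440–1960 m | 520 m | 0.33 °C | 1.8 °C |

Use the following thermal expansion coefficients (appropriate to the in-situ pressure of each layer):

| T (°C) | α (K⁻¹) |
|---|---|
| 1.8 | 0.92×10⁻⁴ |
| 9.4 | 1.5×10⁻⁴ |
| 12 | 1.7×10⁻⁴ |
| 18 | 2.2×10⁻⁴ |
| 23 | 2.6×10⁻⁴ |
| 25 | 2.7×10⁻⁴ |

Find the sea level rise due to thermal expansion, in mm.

Layer 1 at 23 °C → α = 2.6×10⁻⁴ K⁻¹
Layer 2 at 18 °C → α = 2.2×10⁻⁴ K⁻¹
Layer 3 at 9.4 °C → α = 1.5×10⁻⁴ K⁻¹
Layer 4 at 1.8 °C → α = 0.92×10⁻⁴ K⁻¹
0–250 m: 2.6×10⁻⁴ × 250 × 0.94 = 0.06110 m
1.4 × 2.2×10⁻⁴ × 700 = 0.21560 m
Layer 3: 490 × 1.5×10⁻⁴ × 0.75 = 0.055125 m
520 × 0.92×10⁻⁴ × 0.33 = 0.0157872 m
Δh = 0.06110 + 0.21560 + 0.055125 + 0.0157872 = 0.3476122 m ≈ 348 mm

348 mm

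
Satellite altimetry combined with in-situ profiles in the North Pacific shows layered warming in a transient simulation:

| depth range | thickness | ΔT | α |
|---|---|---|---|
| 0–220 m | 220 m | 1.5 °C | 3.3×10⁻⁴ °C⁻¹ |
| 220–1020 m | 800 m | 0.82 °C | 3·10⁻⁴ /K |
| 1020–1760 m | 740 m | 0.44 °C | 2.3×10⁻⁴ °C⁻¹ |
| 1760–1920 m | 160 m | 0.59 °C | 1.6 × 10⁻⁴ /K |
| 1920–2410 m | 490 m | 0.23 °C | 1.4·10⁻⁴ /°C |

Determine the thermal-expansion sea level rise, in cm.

41.1 cm

0–220 m: 220 × 1.5 × 3.3×10⁻⁴ = 0.10890 m
220–1020 m: 3×10⁻⁴ × 800 × 0.82 = 0.19680 m
2.3×10⁻⁴ × 740 × 0.44 = 0.074888 m
0.59 × 160 × 1.6×10⁻⁴ = 0.015104 m
1920–2410 m: 490 × 0.23 × 1.4×10⁻⁴ = 0.015778 m
Δh = 0.10890 + 0.19680 + 0.074888 + 0.015104 + 0.015778 = 0.41147 m ≈ 41.1 cm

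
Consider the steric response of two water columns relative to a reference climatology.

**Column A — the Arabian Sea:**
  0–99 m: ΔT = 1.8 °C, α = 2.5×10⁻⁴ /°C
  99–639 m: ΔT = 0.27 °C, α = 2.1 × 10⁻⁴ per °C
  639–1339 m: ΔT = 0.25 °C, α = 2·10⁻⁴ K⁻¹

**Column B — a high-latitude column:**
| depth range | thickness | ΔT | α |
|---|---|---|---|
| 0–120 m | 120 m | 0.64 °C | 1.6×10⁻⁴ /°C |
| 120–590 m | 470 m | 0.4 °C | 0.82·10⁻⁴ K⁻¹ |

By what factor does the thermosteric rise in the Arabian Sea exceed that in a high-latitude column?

A Layer 1: 1.8 × 99 × 2.5×10⁻⁴ = 0.04455 m
A Layer 2: 0.27 × 540 × 2.1×10⁻⁴ = 0.030618 m
A 639–1339 m: 700 × 0.25 × 2×10⁻⁴ = 0.03500 m
A total: 0.110168 m
B Layer 1: 0.64 × 1.6×10⁻⁴ × 120 = 0.012288 m
B Layer 2: 0.4 × 470 × 0.82×10⁻⁴ = 0.015416 m
B total: 0.027704 m
Ratio: 0.110168 / 0.027704 ≈ 3.977

a factor of 4.0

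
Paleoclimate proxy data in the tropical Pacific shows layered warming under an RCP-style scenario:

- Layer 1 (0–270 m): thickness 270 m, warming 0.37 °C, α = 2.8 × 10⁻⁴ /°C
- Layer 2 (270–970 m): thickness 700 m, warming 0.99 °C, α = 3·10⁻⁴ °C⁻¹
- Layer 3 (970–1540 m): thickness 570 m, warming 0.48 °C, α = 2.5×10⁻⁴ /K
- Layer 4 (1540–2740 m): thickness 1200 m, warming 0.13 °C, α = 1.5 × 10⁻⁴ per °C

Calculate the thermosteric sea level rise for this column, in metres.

0.37 × 270 × 2.8×10⁻⁴ = 0.027972 m
3×10⁻⁴ × 700 × 0.99 = 0.20790 m
2.5×10⁻⁴ × 0.48 × 570 = 0.06840 m
1200 × 1.5×10⁻⁴ × 0.13 = 0.02340 m
Δh = 0.027972 + 0.20790 + 0.06840 + 0.02340 = 0.327672 m

Δh ≈ 0.328 m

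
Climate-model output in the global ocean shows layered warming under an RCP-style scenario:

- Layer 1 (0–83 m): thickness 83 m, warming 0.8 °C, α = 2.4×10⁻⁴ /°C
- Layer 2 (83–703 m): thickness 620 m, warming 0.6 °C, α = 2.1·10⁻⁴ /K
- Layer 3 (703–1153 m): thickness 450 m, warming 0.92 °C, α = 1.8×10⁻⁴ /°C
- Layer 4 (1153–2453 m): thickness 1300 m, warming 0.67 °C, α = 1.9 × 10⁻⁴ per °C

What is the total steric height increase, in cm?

Δh = 33.4 cm

Layer 1: 0.8 × 83 × 2.4×10⁻⁴ = 0.015936 m
Layer 2: 620 × 0.6 × 2.1×10⁻⁴ = 0.07812 m
Layer 3: 0.92 × 450 × 1.8×10⁻⁴ = 0.07452 m
Layer 4: 0.67 × 1.9×10⁻⁴ × 1300 = 0.16549 m
Δh = 0.015936 + 0.07812 + 0.07452 + 0.16549 = 0.334066 m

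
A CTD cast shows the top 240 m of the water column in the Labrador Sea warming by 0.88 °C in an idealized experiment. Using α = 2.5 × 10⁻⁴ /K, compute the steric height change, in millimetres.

Δh = αΔT·H = 2.5×10⁻⁴ × 0.88 × 240 = 0.05280 m

Δh = 52.8 mm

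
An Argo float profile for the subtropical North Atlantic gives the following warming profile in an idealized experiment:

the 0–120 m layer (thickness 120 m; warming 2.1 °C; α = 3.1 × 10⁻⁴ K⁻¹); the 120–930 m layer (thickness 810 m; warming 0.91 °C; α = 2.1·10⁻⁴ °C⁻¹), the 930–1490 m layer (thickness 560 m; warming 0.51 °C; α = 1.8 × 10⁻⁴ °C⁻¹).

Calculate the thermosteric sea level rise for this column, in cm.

120 × 2.1 × 3.1×10⁻⁴ = 0.07812 m
120–930 m: 0.91 × 810 × 2.1×10⁻⁴ = 0.154791 m
Layer 3: 560 × 0.51 × 1.8×10⁻⁴ = 0.051408 m
Δh = 0.07812 + 0.154791 + 0.051408 = 0.284319 m ≈ 28.4 cm

Δh = 28.4 cm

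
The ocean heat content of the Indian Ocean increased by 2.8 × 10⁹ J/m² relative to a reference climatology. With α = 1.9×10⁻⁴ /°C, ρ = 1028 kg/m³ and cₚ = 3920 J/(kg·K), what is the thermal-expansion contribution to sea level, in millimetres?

Δh = αQ/(ρcₚ) = 1.9×10⁻⁴ × 2.8×10⁹ / (1028 × 3920) ≈ 0.13202 m

132 mm of thermosteric rise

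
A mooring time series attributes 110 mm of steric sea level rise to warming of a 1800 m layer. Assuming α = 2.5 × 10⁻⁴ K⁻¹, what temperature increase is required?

ΔT = Δh/(αH) = 0.11 / (2.5×10⁻⁴ × 1800) ≈ 0.2444 °C

0.244 °C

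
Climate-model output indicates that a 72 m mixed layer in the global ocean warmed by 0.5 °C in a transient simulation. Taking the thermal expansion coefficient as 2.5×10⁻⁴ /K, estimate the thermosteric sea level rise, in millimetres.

about 9.0 mm

Δh = αΔT·H = 2.5×10⁻⁴ × 0.5 × 72 = 0.00900 m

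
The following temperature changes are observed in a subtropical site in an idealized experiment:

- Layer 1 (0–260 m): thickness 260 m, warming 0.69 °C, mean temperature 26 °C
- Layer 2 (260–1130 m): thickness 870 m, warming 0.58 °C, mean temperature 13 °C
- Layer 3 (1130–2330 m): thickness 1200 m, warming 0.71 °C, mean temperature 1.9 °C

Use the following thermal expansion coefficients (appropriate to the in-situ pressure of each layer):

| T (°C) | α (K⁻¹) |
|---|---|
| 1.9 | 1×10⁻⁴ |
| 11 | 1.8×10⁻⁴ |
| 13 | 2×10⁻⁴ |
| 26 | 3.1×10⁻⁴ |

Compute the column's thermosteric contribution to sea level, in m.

Layer 1 at 26 °C → α = 3.1×10⁻⁴ K⁻¹
Layer 2 at 13 °C → α = 2×10⁻⁴ K⁻¹
Layer 3 at 1.9 °C → α = 1×10⁻⁴ K⁻¹
Layer 1: 3.1×10⁻⁴ × 260 × 0.69 = 0.055614 m
0.58 × 2×10⁻⁴ × 870 = 0.10092 m
Layer 3: 0.71 × 1×10⁻⁴ × 1200 = 0.08520 m
Δh = 0.055614 + 0.10092 + 0.08520 = 0.241734 m

0.242 m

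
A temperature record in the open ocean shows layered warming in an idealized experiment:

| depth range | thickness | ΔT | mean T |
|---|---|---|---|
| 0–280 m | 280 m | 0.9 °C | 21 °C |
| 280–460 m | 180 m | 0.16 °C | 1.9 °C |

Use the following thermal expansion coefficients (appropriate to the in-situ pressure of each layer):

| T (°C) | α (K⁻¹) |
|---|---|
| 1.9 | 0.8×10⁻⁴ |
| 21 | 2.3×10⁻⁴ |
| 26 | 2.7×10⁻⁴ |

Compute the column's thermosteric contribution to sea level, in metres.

Layer 1 at 21 °C → α = 2.3×10⁻⁴ K⁻¹
Layer 2 at 1.9 °C → α = 0.8×10⁻⁴ K⁻¹
Layer 1: 0.9 × 2.3×10⁻⁴ × 280 = 0.05796 m
280–460 m: 0.16 × 180 × 0.8×10⁻⁴ = 0.002304 m
Δh = 0.05796 + 0.002304 = 0.060264 m ≈ 0.0603 m

0.0603 m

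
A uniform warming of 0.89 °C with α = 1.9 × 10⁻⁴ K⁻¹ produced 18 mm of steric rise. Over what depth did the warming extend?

106 m

H = Δh/(αΔT) = 0.018 / (1.9×10⁻⁴ × 0.89) ≈ 106.4 m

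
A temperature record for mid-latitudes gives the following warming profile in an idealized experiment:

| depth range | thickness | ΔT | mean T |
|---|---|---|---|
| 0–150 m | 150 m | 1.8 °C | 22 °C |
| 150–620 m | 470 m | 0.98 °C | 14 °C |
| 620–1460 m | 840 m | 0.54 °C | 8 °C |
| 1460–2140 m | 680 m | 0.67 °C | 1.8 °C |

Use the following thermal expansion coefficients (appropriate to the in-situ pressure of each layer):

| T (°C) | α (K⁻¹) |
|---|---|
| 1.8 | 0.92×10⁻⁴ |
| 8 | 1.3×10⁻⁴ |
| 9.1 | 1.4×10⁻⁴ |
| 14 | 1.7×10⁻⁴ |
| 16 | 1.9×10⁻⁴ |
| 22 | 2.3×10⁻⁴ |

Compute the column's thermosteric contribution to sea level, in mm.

Layer 1 at 22 °C → α = 2.3×10⁻⁴ K⁻¹
Layer 2 at 14 °C → α = 1.7×10⁻⁴ K⁻¹
Layer 3 at 8 °C → α = 1.3×10⁻⁴ K⁻¹
Layer 4 at 1.8 °C → α = 0.92×10⁻⁴ K⁻¹
0–150 m: 2.3×10⁻⁴ × 1.8 × 150 = 0.06210 m
150–620 m: 0.98 × 470 × 1.7×10⁻⁴ = 0.078302 m
840 × 0.54 × 1.3×10⁻⁴ = 0.058968 m
1460–2140 m: 680 × 0.92×10⁻⁴ × 0.67 = 0.0419152 m
Δh = 0.06210 + 0.078302 + 0.058968 + 0.0419152 = 0.2412852 m

Δh ≈ 241 mm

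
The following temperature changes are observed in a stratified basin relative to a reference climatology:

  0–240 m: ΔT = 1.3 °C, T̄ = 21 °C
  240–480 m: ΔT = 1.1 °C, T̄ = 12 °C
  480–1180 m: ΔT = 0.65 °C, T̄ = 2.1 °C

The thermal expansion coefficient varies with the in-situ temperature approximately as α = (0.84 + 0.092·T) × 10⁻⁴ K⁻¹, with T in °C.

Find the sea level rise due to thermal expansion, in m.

Δh ≈ 0.185 m

Layer 1: α = (0.84 + 0.092×21)×10⁻⁴ = 2.772×10⁻⁴ K⁻¹
Layer 2: α = (0.84 + 0.092×12)×10⁻⁴ = 1.944×10⁻⁴ K⁻¹
Layer 3: α = (0.84 + 0.092×2.1)×10⁻⁴ = 1.0332×10⁻⁴ K⁻¹
Layer 1: 2.772×10⁻⁴ × 240 × 1.3 = 0.0864864 m
Layer 2: 1.944×10⁻⁴ × 240 × 1.1 = 0.0513216 m
0.65 × 1.0332×10⁻⁴ × 700 = 0.0470106 m
Δh = 0.0864864 + 0.0513216 + 0.0470106 = 0.1848186 m ≈ 0.185 m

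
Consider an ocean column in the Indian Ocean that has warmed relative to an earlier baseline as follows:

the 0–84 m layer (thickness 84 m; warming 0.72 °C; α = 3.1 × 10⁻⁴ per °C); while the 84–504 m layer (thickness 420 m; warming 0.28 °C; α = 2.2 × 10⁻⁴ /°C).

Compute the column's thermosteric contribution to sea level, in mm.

Δh = 44.6 mm

0–84 m: 3.1×10⁻⁴ × 0.72 × 84 = 0.0187488 m
2.2×10⁻⁴ × 0.28 × 420 = 0.025872 m
Δh = 0.0187488 + 0.025872 = 0.0446208 m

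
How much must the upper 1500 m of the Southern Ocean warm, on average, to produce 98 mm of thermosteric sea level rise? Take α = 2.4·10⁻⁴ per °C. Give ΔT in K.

ΔT ≈ 0.272 K

ΔT = Δh/(αH) = 0.098 / (2.4×10⁻⁴ × 1500) ≈ 0.2722 K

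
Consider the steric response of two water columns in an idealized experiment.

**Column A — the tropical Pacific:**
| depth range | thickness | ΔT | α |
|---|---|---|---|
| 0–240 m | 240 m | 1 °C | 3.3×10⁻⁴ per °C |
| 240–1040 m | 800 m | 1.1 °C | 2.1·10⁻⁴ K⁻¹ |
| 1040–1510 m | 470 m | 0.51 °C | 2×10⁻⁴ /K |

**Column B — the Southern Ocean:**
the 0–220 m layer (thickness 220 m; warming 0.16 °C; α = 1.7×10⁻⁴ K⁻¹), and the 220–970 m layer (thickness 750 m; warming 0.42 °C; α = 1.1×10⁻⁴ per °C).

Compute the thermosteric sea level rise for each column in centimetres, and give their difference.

A: 31 cm; B: 4.1 cm; difference 27 cm

A Layer 1: 240 × 1 × 3.3×10⁻⁴ = 0.07920 m
A 240–1040 m: 1.1 × 800 × 2.1×10⁻⁴ = 0.18480 m
A 0.51 × 2×10⁻⁴ × 470 = 0.04794 m
A total: 0.31194 m
B 0.16 × 1.7×10⁻⁴ × 220 = 0.005984 m
B 0.42 × 1.1×10⁻⁴ × 750 = 0.03465 m
B total: 0.040634 m
Difference: 0.31194 − 0.040634 = 0.271306 m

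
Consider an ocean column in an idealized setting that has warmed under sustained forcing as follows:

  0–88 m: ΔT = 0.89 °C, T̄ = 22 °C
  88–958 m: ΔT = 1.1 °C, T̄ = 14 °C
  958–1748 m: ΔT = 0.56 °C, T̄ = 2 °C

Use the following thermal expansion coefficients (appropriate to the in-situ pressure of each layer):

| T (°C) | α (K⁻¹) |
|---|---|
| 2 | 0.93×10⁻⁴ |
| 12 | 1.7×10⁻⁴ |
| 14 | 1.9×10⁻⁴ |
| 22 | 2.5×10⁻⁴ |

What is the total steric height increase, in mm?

Layer 1 at 22 °C → α = 2.5×10⁻⁴ K⁻¹
Layer 2 at 14 °C → α = 1.9×10⁻⁴ K⁻¹
Layer 3 at 2 °C → α = 0.93×10⁻⁴ K⁻¹
0.89 × 2.5×10⁻⁴ × 88 = 0.01958 m
1.9×10⁻⁴ × 870 × 1.1 = 0.18183 m
Layer 3: 790 × 0.56 × 0.93×10⁻⁴ = 0.0411432 m
Δh = 0.01958 + 0.18183 + 0.0411432 = 0.2425532 m ≈ 240 mm

240 mm of thermosteric rise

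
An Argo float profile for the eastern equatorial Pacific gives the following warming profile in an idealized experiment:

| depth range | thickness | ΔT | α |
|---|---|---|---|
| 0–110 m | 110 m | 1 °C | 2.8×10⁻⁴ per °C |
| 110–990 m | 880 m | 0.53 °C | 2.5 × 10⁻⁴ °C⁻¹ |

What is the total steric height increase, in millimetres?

Δh = 147 mm

Layer 1: 2.8×10⁻⁴ × 110 × 1 = 0.03080 m
Layer 2: 2.5×10⁻⁴ × 0.53 × 880 = 0.11660 m
Δh = 0.03080 + 0.11660 = 0.14740 m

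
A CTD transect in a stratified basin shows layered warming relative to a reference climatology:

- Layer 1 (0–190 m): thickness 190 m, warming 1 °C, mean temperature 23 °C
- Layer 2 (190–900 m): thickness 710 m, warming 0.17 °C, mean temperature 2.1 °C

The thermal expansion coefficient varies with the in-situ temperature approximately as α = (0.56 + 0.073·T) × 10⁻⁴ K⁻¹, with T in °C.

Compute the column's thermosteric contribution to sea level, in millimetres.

about 51.2 mm

Layer 1: α = (0.56 + 0.073×23)×10⁻⁴ = 2.239×10⁻⁴ K⁻¹
Layer 2: α = (0.56 + 0.073×2.1)×10⁻⁴ = 0.7133×10⁻⁴ K⁻¹
0–190 m: 190 × 1 × 2.239×10⁻⁴ = 0.042541 m
710 × 0.17 × 0.7133×10⁻⁴ = 0.008609531 m
Δh = 0.042541 + 0.008609531 = 0.051150531 m ≈ 51.2 mm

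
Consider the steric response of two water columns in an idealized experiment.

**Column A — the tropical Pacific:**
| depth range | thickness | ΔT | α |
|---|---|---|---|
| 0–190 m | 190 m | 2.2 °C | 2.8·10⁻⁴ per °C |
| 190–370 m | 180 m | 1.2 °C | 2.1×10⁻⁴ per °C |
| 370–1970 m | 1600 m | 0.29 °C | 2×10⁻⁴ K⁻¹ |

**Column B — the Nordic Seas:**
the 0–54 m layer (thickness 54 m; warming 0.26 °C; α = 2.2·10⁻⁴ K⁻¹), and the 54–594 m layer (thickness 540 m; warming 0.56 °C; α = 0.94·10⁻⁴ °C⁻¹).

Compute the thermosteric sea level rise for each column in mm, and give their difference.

A Layer 1: 2.8×10⁻⁴ × 190 × 2.2 = 0.11704 m
A Layer 2: 180 × 2.1×10⁻⁴ × 1.2 = 0.04536 m
A 1600 × 2×10⁻⁴ × 0.29 = 0.09280 m
A total: 0.25520 m
B Layer 1: 0.26 × 54 × 2.2×10⁻⁴ = 0.0030888 m
B 54–594 m: 540 × 0.56 × 0.94×10⁻⁴ = 0.0284256 m
B total: 0.0315144 m
Difference: 0.25520 − 0.0315144 = 0.2236856 m

A: 255 mm; B: 31.5 mm; difference 224 mm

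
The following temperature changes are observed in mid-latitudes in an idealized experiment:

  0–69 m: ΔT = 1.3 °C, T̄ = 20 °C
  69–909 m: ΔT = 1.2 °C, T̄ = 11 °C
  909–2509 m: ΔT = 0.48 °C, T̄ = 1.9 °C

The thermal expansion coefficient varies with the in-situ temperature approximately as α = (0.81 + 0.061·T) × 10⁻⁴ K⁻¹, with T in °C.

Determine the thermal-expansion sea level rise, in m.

Layer 1: α = (0.81 + 0.061×20)×10⁻⁴ = 2.03×10⁻⁴ K⁻¹
Layer 2: α = (0.81 + 0.061×11)×10⁻⁴ = 1.481×10⁻⁴ K⁻¹
Layer 3: α = (0.81 + 0.061×1.9)×10⁻⁴ = 0.9259×10⁻⁴ K⁻¹
Layer 1: 69 × 2.03×10⁻⁴ × 1.3 = 0.0182091 m
Layer 2: 840 × 1.2 × 1.481×10⁻⁴ = 0.1492848 m
0.48 × 1600 × 0.9259×10⁻⁴ = 0.07110912 m
Δh = 0.0182091 + 0.1492848 + 0.07110912 = 0.23860302 m

Δh = 0.239 m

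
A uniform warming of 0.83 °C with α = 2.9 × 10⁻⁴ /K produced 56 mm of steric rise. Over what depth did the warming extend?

about 233 m

H = Δh/(αΔT) = 0.056 / (2.9×10⁻⁴ × 0.83) ≈ 232.7 m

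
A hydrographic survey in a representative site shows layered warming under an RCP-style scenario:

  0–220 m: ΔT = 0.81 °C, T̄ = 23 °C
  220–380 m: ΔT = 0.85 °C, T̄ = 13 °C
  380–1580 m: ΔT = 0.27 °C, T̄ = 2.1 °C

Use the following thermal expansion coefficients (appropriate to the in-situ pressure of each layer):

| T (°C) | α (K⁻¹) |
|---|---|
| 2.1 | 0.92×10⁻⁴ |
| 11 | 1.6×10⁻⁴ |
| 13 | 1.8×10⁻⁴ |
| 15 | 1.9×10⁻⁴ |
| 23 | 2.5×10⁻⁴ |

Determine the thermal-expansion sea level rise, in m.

Layer 1 at 23 °C → α = 2.5×10⁻⁴ K⁻¹
Layer 2 at 13 °C → α = 1.8×10⁻⁴ K⁻¹
Layer 3 at 2.1 °C → α = 0.92×10⁻⁴ K⁻¹
Layer 1: 2.5×10⁻⁴ × 0.81 × 220 = 0.04455 m
1.8×10⁻⁴ × 160 × 0.85 = 0.02448 m
1200 × 0.92×10⁻⁴ × 0.27 = 0.029808 m
Δh = 0.04455 + 0.02448 + 0.029808 = 0.098838 m ≈ 0.0988 m

Δh = 0.0988 m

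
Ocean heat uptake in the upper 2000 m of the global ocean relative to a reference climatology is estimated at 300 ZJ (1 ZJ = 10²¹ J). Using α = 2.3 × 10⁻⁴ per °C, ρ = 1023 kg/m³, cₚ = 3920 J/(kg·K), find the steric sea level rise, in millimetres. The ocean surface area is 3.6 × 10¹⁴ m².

Per unit area: Q = 300×10²¹ / (3.6×10¹⁴) ≈ 8.333×10⁸ J/m²
Δh = αQ/(ρcₚ) = 2.3×10⁻⁴ × 8.333×10⁸ / (1023 × 3920) ≈ 0.047793 m

Δh = 47.8 mm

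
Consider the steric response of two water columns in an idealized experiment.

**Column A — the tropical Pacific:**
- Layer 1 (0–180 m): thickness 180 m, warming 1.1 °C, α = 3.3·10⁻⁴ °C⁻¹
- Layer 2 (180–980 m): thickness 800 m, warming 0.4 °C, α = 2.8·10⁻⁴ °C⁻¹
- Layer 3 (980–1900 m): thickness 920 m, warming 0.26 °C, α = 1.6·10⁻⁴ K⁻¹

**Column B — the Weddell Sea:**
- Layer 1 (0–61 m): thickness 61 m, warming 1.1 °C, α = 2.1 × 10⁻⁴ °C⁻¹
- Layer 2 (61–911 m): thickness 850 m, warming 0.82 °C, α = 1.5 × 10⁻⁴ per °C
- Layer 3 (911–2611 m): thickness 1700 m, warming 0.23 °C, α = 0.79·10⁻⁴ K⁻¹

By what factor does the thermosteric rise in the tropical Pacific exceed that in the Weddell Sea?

≈ 1.29×

A 180 × 1.1 × 3.3×10⁻⁴ = 0.06534 m
A Layer 2: 800 × 2.8×10⁻⁴ × 0.4 = 0.08960 m
A 980–1900 m: 0.26 × 1.6×10⁻⁴ × 920 = 0.038272 m
A total: 0.193212 m
B 61 × 2.1×10⁻⁴ × 1.1 = 0.014091 m
B 61–911 m: 1.5×10⁻⁴ × 850 × 0.82 = 0.10455 m
B 911–2611 m: 1700 × 0.79×10⁻⁴ × 0.23 = 0.030889 m
B total: 0.14953 m
Ratio: 0.193212 / 0.14953 ≈ 1.292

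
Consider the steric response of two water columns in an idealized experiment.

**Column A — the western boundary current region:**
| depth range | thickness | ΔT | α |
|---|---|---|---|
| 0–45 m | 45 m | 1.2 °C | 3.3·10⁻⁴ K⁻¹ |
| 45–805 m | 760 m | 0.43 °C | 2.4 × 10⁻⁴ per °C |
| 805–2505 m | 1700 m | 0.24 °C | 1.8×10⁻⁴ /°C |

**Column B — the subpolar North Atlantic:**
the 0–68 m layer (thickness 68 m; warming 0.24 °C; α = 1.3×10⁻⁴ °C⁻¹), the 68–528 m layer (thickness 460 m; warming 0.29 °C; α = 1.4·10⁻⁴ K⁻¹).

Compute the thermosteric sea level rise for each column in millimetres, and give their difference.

A 45 × 3.3×10⁻⁴ × 1.2 = 0.01782 m
A 45–805 m: 0.43 × 2.4×10⁻⁴ × 760 = 0.078432 m
A 805–2505 m: 1.8×10⁻⁴ × 1700 × 0.24 = 0.07344 m
A total: 0.169692 m
B Layer 1: 1.3×10⁻⁴ × 68 × 0.24 = 0.0021216 m
B Layer 2: 460 × 0.29 × 1.4×10⁻⁴ = 0.018676 m
B total: 0.0207976 m
Difference: 0.169692 − 0.0207976 = 0.1488944 m

Δh_A ≈ 170 mm, Δh_B ≈ 21 mm; difference ≈ 150 mm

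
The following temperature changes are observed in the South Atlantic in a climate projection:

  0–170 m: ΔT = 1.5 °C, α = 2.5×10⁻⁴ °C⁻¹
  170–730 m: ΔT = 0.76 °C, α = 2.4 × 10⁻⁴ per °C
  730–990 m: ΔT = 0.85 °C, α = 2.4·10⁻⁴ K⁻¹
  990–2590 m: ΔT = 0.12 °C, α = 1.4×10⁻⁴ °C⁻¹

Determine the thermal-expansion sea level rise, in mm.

0–170 m: 170 × 1.5 × 2.5×10⁻⁴ = 0.06375 m
0.76 × 2.4×10⁻⁴ × 560 = 0.102144 m
2.4×10⁻⁴ × 260 × 0.85 = 0.05304 m
1.4×10⁻⁴ × 1600 × 0.12 = 0.02688 m
Δh = 0.06375 + 0.102144 + 0.05304 + 0.02688 = 0.245814 m ≈ 246 mm

Δh ≈ 246 mm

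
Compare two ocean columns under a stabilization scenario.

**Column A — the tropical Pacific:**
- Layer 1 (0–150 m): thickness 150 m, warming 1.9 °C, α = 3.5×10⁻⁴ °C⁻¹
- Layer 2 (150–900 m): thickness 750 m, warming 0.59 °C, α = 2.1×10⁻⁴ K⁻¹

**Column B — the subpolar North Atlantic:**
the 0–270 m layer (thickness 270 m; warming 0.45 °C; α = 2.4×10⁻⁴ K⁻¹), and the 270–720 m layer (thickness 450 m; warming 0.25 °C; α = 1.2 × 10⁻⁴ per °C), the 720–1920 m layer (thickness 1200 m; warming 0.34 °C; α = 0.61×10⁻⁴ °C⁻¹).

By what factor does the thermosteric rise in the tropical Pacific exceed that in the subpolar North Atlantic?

A 0–150 m: 150 × 1.9 × 3.5×10⁻⁴ = 0.09975 m
A 750 × 0.59 × 2.1×10⁻⁴ = 0.092925 m
A total: 0.192675 m
B Layer 1: 270 × 0.45 × 2.4×10⁻⁴ = 0.02916 m
B 270–720 m: 1.2×10⁻⁴ × 450 × 0.25 = 0.01350 m
B Layer 3: 0.61×10⁻⁴ × 0.34 × 1200 = 0.024888 m
B total: 0.067548 m
Ratio: 0.192675 / 0.067548 ≈ 2.852

2.9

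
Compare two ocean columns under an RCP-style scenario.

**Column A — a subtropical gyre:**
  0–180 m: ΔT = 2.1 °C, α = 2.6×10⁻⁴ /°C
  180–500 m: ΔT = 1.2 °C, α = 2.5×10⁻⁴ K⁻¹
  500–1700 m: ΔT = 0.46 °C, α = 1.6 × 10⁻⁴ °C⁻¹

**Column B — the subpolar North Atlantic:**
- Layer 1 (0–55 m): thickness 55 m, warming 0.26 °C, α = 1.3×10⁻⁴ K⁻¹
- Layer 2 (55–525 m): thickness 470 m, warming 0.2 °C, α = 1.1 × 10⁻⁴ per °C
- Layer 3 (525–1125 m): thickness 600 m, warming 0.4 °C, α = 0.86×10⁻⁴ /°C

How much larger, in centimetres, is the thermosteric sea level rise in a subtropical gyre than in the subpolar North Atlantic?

A Layer 1: 180 × 2.1 × 2.6×10⁻⁴ = 0.09828 m
A 2.5×10⁻⁴ × 1.2 × 320 = 0.09600 m
A Layer 3: 1200 × 0.46 × 1.6×10⁻⁴ = 0.08832 m
A total: 0.28260 m
B 0.26 × 1.3×10⁻⁴ × 55 = 0.001859 m
B 55–525 m: 470 × 1.1×10⁻⁴ × 0.2 = 0.01034 m
B 525–1125 m: 0.4 × 0.86×10⁻⁴ × 600 = 0.02064 m
B total: 0.032839 m
Difference: 0.28260 − 0.032839 = 0.249761 m

25.0 cm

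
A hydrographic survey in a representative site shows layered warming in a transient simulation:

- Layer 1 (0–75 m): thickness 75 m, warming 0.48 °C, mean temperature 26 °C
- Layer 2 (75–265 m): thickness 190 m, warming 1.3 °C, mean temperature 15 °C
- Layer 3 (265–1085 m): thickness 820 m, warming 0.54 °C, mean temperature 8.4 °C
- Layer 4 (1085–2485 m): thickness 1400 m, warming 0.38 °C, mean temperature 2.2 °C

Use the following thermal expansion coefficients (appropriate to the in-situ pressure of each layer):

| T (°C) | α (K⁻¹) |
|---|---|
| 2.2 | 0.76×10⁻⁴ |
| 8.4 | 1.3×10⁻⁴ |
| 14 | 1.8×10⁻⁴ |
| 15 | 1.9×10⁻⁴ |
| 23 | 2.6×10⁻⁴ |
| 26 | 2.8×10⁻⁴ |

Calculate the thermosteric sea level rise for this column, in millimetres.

Layer 1 at 26 °C → α = 2.8×10⁻⁴ K⁻¹
Layer 2 at 15 °C → α = 1.9×10⁻⁴ K⁻¹
Layer 3 at 8.4 °C → α = 1.3×10⁻⁴ K⁻¹
Layer 4 at 2.2 °C → α = 0.76×10⁻⁴ K⁻¹
0–75 m: 75 × 2.8×10⁻⁴ × 0.48 = 0.01008 m
75–265 m: 1.3 × 190 × 1.9×10⁻⁴ = 0.04693 m
265–1085 m: 820 × 0.54 × 1.3×10⁻⁴ = 0.057564 m
1085–2485 m: 0.76×10⁻⁴ × 0.38 × 1400 = 0.040432 m
Δh = 0.01008 + 0.04693 + 0.057564 + 0.040432 = 0.155006 m

Δh = 160 mm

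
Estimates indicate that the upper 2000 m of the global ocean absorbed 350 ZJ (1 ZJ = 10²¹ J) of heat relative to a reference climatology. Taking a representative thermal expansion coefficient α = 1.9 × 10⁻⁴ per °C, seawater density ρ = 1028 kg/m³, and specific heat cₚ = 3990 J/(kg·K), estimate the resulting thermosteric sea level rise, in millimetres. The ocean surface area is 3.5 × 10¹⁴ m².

Per unit area: Q = 350×10²¹ / (3.5×10¹⁴) = 1×10⁹ J/m²
Δh = αQ/(ρcₚ) = 1.9×10⁻⁴ × 1×10⁹ / (1028 × 3990) ≈ 0.046322 m

46.3 mm of thermosteric rise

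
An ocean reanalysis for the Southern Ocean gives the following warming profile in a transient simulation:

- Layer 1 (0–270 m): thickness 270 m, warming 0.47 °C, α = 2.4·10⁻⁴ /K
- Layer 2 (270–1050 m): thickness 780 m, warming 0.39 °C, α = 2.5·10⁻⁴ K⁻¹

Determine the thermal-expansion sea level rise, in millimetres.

0.47 × 2.4×10⁻⁴ × 270 = 0.030456 m
270–1050 m: 780 × 0.39 × 2.5×10⁻⁴ = 0.07605 m
Δh = 0.030456 + 0.07605 = 0.106506 m

110 mm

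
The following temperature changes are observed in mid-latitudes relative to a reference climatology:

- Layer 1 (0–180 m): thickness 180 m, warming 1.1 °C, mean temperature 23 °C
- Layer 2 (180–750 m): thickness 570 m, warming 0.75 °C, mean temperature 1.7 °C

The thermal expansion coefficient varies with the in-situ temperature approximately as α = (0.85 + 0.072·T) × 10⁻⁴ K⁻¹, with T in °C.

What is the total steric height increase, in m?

Layer 1: α = (0.85 + 0.072×23)×10⁻⁴ = 2.506×10⁻⁴ K⁻¹
Layer 2: α = (0.85 + 0.072×1.7)×10⁻⁴ = 0.9724×10⁻⁴ K⁻¹
1.1 × 2.506×10⁻⁴ × 180 = 0.0496188 m
Layer 2: 0.75 × 0.9724×10⁻⁴ × 570 = 0.0415701 m
Δh = 0.0496188 + 0.0415701 = 0.0911889 m

Δh ≈ 0.0912 m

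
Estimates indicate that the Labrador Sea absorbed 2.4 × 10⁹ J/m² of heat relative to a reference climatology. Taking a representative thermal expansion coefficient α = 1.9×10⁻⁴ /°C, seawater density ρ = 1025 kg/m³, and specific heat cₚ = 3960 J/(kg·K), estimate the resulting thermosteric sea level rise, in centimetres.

Δh ≈ 11 cm

Δh = αQ/(ρcₚ) = 1.9×10⁻⁴ × 2.4×10⁹ / (1025 × 3960) ≈ 0.11234 m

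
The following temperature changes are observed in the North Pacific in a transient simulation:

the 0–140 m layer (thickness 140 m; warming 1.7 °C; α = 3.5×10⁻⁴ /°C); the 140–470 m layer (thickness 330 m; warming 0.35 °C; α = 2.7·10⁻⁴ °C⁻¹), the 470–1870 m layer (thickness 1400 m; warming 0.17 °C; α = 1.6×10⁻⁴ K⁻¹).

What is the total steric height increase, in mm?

Δh = 150 mm

Layer 1: 140 × 3.5×10⁻⁴ × 1.7 = 0.08330 m
Layer 2: 0.35 × 330 × 2.7×10⁻⁴ = 0.031185 m
Layer 3: 0.17 × 1400 × 1.6×10⁻⁴ = 0.03808 m
Δh = 0.08330 + 0.031185 + 0.03808 = 0.152565 m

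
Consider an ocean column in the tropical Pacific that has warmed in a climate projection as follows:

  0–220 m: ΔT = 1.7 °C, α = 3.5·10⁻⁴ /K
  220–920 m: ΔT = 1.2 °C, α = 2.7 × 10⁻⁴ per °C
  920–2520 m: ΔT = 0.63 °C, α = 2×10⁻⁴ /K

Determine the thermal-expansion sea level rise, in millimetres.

0–220 m: 3.5×10⁻⁴ × 1.7 × 220 = 0.13090 m
700 × 1.2 × 2.7×10⁻⁴ = 0.22680 m
2×10⁻⁴ × 1600 × 0.63 = 0.20160 m
Δh = 0.13090 + 0.22680 + 0.20160 = 0.55930 m ≈ 559 mm

Δh ≈ 559 mm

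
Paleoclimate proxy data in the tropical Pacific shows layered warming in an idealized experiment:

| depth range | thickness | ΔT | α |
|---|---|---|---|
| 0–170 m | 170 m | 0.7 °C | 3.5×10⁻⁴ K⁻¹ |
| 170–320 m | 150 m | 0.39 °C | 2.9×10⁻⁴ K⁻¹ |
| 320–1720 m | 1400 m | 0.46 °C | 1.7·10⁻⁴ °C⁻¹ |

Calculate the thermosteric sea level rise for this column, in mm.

168 mm

0–170 m: 170 × 3.5×10⁻⁴ × 0.7 = 0.04165 m
Layer 2: 2.9×10⁻⁴ × 0.39 × 150 = 0.016965 m
Layer 3: 1.7×10⁻⁴ × 0.46 × 1400 = 0.10948 m
Δh = 0.04165 + 0.016965 + 0.10948 = 0.168095 m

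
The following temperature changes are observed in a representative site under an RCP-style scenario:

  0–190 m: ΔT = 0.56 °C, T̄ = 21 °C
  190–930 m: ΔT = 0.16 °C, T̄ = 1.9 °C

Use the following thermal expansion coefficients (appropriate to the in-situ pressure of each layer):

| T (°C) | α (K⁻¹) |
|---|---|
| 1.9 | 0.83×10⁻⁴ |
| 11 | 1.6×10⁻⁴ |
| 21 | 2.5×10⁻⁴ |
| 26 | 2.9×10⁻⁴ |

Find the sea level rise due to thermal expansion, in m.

Δh ≈ 0.036 m

Layer 1 at 21 °C → α = 2.5×10⁻⁴ K⁻¹
Layer 2 at 1.9 °C → α = 0.83×10⁻⁴ K⁻¹
0–190 m: 190 × 2.5×10⁻⁴ × 0.56 = 0.02660 m
0.16 × 740 × 0.83×10⁻⁴ = 0.0098272 m
Δh = 0.02660 + 0.0098272 = 0.0364272 m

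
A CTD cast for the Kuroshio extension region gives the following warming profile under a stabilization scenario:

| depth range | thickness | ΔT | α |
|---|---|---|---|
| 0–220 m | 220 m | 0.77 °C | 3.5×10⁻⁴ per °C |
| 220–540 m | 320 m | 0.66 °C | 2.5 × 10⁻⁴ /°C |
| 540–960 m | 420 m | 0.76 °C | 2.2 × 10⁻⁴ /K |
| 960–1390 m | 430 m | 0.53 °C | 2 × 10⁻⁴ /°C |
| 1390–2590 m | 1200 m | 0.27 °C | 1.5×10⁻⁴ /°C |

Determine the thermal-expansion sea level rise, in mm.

276 mm

220 × 0.77 × 3.5×10⁻⁴ = 0.05929 m
320 × 0.66 × 2.5×10⁻⁴ = 0.05280 m
540–960 m: 2.2×10⁻⁴ × 420 × 0.76 = 0.070224 m
Layer 4: 0.53 × 430 × 2×10⁻⁴ = 0.04558 m
1.5×10⁻⁴ × 0.27 × 1200 = 0.04860 m
Δh = 0.05929 + 0.05280 + 0.070224 + 0.04558 + 0.04860 = 0.276494 m ≈ 276 mm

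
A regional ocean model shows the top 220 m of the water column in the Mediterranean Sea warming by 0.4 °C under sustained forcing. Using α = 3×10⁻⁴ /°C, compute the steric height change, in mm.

Δh = αΔT·H = 3×10⁻⁴ × 0.4 × 220 = 0.02640 m

26.4 mm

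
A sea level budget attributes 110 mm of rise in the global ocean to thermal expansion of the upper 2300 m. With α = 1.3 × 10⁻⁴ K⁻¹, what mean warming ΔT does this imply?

about 0.37 °C

ΔT = Δh/(αH) = 0.11 / (1.3×10⁻⁴ × 2300) ≈ 0.3679 °C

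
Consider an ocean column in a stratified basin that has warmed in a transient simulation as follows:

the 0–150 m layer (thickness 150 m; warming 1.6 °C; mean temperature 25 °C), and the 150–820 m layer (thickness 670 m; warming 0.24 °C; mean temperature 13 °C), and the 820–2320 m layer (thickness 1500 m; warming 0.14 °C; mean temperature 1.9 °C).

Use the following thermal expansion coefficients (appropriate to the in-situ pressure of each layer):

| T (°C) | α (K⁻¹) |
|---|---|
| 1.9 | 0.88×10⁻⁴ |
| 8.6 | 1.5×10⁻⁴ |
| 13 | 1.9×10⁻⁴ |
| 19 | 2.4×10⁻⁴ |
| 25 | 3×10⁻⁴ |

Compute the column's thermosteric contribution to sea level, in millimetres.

Layer 1 at 25 °C → α = 3×10⁻⁴ K⁻¹
Layer 2 at 13 °C → α = 1.9×10⁻⁴ K⁻¹
Layer 3 at 1.9 °C → α = 0.88×10⁻⁴ K⁻¹
0–150 m: 150 × 3×10⁻⁴ × 1.6 = 0.07200 m
0.24 × 1.9×10⁻⁴ × 670 = 0.030552 m
820–2320 m: 0.14 × 0.88×10⁻⁴ × 1500 = 0.01848 m
Δh = 0.07200 + 0.030552 + 0.01848 = 0.121032 m ≈ 121 mm

Δh = 121 mm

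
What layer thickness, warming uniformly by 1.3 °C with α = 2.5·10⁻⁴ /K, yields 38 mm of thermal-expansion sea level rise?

H = Δh/(αΔT) = 0.038 / (2.5×10⁻⁴ × 1.3) ≈ 116.9 m

about 117 m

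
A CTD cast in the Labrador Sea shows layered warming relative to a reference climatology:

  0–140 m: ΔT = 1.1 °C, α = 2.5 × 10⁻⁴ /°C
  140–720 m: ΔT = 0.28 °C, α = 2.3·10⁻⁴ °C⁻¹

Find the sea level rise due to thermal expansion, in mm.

76 mm of thermosteric rise

Layer 1: 1.1 × 140 × 2.5×10⁻⁴ = 0.03850 m
2.3×10⁻⁴ × 0.28 × 580 = 0.037352 m
Δh = 0.03850 + 0.037352 = 0.075852 m ≈ 76 mm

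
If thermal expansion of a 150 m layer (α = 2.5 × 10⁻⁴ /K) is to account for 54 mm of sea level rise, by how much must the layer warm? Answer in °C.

ΔT ≈ 1.44 °C

ΔT = Δh/(αH) = 0.054 / (2.5×10⁻⁴ × 150) = 1.440 °C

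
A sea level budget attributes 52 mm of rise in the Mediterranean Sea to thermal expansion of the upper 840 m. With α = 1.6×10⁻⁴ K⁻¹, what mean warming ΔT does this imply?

ΔT = Δh/(αH) = 0.052 / (1.6×10⁻⁴ × 840) ≈ 0.3869 °C

ΔT ≈ 0.39 °C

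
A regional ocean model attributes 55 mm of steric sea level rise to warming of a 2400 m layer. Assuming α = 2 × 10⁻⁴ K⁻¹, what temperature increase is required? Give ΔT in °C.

ΔT = Δh/(αH) = 0.055 / (2×10⁻⁴ × 2400) ≈ 0.1146 °C

0.115 °C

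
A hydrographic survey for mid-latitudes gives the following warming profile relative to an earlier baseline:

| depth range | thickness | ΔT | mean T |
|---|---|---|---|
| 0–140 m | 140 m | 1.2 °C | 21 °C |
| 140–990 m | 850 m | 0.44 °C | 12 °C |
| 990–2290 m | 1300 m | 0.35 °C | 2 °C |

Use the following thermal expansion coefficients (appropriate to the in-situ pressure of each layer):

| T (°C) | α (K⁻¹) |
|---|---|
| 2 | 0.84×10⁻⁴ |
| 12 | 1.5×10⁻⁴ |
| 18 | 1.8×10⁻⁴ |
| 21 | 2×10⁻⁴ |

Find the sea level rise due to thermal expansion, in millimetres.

Layer 1 at 21 °C → α = 2×10⁻⁴ K⁻¹
Layer 2 at 12 °C → α = 1.5×10⁻⁴ K⁻¹
Layer 3 at 2 °C → α = 0.84×10⁻⁴ K⁻¹
1.2 × 2×10⁻⁴ × 140 = 0.03360 m
Layer 2: 1.5×10⁻⁴ × 0.44 × 850 = 0.05610 m
0.84×10⁻⁴ × 0.35 × 1300 = 0.03822 m
Δh = 0.03360 + 0.05610 + 0.03822 = 0.12792 m ≈ 130 mm

130 mm of thermosteric rise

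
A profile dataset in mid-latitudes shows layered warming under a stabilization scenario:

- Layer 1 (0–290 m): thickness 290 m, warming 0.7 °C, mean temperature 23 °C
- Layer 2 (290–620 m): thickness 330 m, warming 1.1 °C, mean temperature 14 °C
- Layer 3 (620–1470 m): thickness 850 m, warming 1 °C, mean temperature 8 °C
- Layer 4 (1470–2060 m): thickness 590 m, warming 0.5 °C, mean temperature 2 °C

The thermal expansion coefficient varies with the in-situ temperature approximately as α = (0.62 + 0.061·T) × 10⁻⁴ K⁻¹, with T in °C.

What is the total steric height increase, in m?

Layer 1: α = (0.62 + 0.061×23)×10⁻⁴ = 2.023×10⁻⁴ K⁻¹
Layer 2: α = (0.62 + 0.061×14)×10⁻⁴ = 1.474×10⁻⁴ K⁻¹
Layer 3: α = (0.62 + 0.061×8)×10⁻⁴ = 1.108×10⁻⁴ K⁻¹
Layer 4: α = (0.62 + 0.061×2)×10⁻⁴ = 0.742×10⁻⁴ K⁻¹
0–290 m: 0.7 × 290 × 2.023×10⁻⁴ = 0.0410669 m
1.474×10⁻⁴ × 330 × 1.1 = 0.0535062 m
850 × 1.108×10⁻⁴ × 1 = 0.09418 m
1470–2060 m: 0.742×10⁻⁴ × 0.5 × 590 = 0.021889 m
Δh = 0.0410669 + 0.0535062 + 0.09418 + 0.021889 = 0.2106421 m

Δh ≈ 0.21 m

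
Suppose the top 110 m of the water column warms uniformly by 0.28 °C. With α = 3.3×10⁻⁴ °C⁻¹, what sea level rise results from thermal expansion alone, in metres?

Δh = αΔT·H = 3.3×10⁻⁴ × 0.28 × 110 = 0.010164 m

about 0.010 m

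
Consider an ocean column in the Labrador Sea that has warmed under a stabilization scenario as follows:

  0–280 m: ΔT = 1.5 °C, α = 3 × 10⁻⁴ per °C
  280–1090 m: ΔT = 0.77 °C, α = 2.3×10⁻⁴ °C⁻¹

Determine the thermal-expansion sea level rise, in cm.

Δh = 27 cm

Layer 1: 1.5 × 3×10⁻⁴ × 280 = 0.12600 m
280–1090 m: 0.77 × 810 × 2.3×10⁻⁴ = 0.143451 m
Δh = 0.12600 + 0.143451 = 0.269451 m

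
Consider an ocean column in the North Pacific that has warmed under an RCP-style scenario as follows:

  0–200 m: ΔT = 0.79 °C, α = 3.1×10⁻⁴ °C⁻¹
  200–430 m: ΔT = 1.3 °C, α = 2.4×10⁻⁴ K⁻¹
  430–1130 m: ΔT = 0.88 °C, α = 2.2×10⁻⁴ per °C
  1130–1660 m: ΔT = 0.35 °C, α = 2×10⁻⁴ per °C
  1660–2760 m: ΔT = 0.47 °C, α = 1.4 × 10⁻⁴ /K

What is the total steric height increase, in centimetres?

about 37 cm

0–200 m: 0.79 × 200 × 3.1×10⁻⁴ = 0.04898 m
230 × 1.3 × 2.4×10⁻⁴ = 0.07176 m
2.2×10⁻⁴ × 0.88 × 700 = 0.13552 m
1130–1660 m: 0.35 × 530 × 2×10⁻⁴ = 0.03710 m
1660–2760 m: 1100 × 1.4×10⁻⁴ × 0.47 = 0.07238 m
Δh = 0.04898 + 0.07176 + 0.13552 + 0.03710 + 0.07238 = 0.36574 m ≈ 37 cm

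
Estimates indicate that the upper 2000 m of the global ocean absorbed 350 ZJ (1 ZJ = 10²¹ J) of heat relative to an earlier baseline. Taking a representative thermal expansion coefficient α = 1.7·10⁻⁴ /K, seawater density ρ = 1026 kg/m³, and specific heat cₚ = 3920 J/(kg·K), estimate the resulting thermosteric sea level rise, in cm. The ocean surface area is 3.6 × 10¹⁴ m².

Per unit area: Q = 350×10²¹ / (3.6×10¹⁴) ≈ 9.722×10⁸ J/m²
Δh = αQ/(ρcₚ) = 1.7×10⁻⁴ × 9.722×10⁸ / (1026 × 3920) ≈ 0.041093 m

Δh = 4.1 cm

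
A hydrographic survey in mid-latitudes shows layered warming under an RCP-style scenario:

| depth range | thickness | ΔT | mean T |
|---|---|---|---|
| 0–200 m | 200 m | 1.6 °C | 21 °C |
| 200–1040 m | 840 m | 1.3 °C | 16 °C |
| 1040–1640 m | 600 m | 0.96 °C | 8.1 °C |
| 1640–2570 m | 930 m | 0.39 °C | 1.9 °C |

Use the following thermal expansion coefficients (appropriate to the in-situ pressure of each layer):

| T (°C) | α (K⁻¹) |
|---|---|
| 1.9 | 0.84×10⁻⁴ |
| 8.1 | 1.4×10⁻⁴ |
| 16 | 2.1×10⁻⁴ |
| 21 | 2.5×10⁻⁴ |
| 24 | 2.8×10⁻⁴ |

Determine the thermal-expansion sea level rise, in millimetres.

420 mm of thermosteric rise

Layer 1 at 21 °C → α = 2.5×10⁻⁴ K⁻¹
Layer 2 at 16 °C → α = 2.1×10⁻⁴ K⁻¹
Layer 3 at 8.1 °C → α = 1.4×10⁻⁴ K⁻¹
Layer 4 at 1.9 °C → α = 0.84×10⁻⁴ K⁻¹
0–200 m: 1.6 × 2.5×10⁻⁴ × 200 = 0.08000 m
200–1040 m: 840 × 2.1×10⁻⁴ × 1.3 = 0.22932 m
1040–1640 m: 600 × 0.96 × 1.4×10⁻⁴ = 0.08064 m
1640–2570 m: 0.84×10⁻⁴ × 930 × 0.39 = 0.0304668 m
Δh = 0.08000 + 0.22932 + 0.08064 + 0.0304668 = 0.4204268 m ≈ 420 mm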